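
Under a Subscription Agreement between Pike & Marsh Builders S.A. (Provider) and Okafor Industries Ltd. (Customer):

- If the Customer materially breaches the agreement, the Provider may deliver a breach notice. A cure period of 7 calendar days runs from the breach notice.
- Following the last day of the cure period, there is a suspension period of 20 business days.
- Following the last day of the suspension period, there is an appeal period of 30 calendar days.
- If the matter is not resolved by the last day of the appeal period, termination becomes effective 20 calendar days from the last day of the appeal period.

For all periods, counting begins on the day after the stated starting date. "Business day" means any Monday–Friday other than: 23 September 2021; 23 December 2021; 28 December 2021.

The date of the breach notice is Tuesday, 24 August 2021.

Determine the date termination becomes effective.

The last day of the cure period: 7 calendar days after 24 August 2021 is 31 August 2021.
From Tuesday, 31 August 2021, 20 business days (Sep 1, Sep 2, Sep 3, Sep 6, …, Sep 27, Sep 28, Sep 29, skipping weekends and the listed holiday on Sep 23) brings us to Wednesday, 29 September 2021, which is the last day of the suspension period.
The last day of the appeal period: 30 calendar days after 29 September 2021 is 29 October 2021.
Adding 20 calendar days to 29 October 2021 gives 18 November 2021, which is the date termination becomes effective.

18 November 2021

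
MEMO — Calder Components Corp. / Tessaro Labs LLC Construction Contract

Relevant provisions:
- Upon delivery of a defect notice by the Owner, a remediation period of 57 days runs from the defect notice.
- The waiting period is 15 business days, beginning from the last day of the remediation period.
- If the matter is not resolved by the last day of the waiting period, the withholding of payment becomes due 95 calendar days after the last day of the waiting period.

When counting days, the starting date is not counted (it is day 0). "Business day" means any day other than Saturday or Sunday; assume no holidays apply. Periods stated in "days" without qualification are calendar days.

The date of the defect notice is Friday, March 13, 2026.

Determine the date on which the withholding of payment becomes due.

September 1, 2026

The last day of the remediation period: 57 calendar days after March 13, 2026 is May 9, 2026.
The last day of the waiting period: 15 business days after Saturday, May 9, 2026, skipping weekends — May 11, May 12, May 13, May 14, …, May 27, May 28, May 29 — lands on Friday, May 29, 2026.
The date on which the withholding of payment becomes due: May 29, 2026 + 95 days = September 1, 2026.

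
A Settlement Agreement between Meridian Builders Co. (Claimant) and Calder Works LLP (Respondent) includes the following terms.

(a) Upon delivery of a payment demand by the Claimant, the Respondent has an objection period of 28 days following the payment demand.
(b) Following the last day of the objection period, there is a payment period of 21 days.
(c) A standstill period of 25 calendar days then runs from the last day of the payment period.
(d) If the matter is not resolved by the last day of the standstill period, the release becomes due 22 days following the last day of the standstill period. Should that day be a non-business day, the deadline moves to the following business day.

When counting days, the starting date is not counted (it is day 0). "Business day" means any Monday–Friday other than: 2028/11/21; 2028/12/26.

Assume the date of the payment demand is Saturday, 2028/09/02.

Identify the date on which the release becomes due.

The last day of the objection period: 28 calendar days after 2028/09/02 is 2028/09/30.
The last day of the payment period: 21 calendar days after 2028/09/30 is 2028/10/21.
The last day of the standstill period: 2028/10/21 + 25 days = 2028/11/15.
Adding 22 calendar days to 2028/11/15 gives 2028/12/07, which is the date on which the release becomes due. 2028/12/07 is a Thursday and is not a listed holiday, so no roll-forward applies.

2028/12/07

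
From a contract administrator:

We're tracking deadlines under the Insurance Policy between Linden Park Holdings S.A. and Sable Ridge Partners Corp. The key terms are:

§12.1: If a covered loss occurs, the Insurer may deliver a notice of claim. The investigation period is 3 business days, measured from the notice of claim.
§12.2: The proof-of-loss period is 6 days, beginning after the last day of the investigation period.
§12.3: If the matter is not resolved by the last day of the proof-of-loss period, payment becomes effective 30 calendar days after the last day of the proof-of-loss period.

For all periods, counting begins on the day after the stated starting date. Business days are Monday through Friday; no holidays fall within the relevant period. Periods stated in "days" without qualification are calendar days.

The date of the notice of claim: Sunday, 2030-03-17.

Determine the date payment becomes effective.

2030-04-25

From Sunday, 2030-03-17, 3 business days (Mar 18, Mar 19, Mar 20, skipping weekends) brings us to Wednesday, 2030-03-20, which is the last day of the investigation period.
Adding 6 calendar days to 2030-03-20 gives 2030-03-26, which is the last day of the proof-of-loss period.
The date payment becomes effective: 30 calendar days after 2030-03-26 is 2030-04-25.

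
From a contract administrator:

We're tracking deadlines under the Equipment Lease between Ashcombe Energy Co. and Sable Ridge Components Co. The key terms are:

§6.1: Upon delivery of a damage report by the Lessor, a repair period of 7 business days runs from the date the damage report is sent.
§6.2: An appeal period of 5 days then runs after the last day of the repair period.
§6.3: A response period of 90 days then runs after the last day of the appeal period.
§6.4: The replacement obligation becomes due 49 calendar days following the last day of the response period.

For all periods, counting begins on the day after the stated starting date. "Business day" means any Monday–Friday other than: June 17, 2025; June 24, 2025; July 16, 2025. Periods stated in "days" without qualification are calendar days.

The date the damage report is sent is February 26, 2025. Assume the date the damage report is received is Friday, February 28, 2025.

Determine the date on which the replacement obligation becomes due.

From Wednesday, February 26, 2025, 7 business days (Feb 27, Feb 28, Mar 3, Mar 4, Mar 5, Mar 6, Mar 7, skipping weekends) brings us to Friday, March 7, 2025, which is the last day of the repair period.
The last day of the appeal period: March 7, 2025 + 5 days = March 12, 2025.
The last day of the response period: March 12, 2025 + 90 days = June 10, 2025.
Adding 49 calendar days to June 10, 2025 gives July 29, 2025, which is the date on which the replacement obligation becomes due.

July 29, 2025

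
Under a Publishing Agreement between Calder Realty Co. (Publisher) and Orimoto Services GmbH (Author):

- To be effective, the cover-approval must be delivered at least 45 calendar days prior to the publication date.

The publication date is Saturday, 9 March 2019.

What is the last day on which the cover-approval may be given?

23 January 2019

Counting back 45 calendar days from 9 March 2019 gives 23 January 2019.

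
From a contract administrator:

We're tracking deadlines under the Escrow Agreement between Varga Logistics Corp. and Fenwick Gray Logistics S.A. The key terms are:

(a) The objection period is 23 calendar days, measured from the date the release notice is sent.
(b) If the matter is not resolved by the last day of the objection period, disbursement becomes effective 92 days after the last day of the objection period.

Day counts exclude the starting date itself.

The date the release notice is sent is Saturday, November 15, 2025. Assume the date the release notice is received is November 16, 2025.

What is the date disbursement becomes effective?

Adding 23 calendar days to November 15, 2025 gives December 8, 2025, which is the last day of the objection period.
The date disbursement becomes effective: December 8, 2025 + 92 days = March 10, 2026.

March 10, 2026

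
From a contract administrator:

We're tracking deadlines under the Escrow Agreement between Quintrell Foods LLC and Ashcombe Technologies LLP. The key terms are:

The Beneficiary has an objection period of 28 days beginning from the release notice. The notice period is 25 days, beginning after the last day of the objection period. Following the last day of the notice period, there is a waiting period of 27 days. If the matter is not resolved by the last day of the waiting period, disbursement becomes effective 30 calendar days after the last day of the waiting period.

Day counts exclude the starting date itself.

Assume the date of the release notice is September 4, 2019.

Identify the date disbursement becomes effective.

December 23, 2019

The last day of the objection period: 28 calendar days after September 4, 2019 is October 2, 2019.
The last day of the notice period: October 2, 2019 + 25 days = October 27, 2019.
The last day of the waiting period: 27 calendar days after October 27, 2019 is November 23, 2019.
The date disbursement becomes effective: 30 calendar days after November 23, 2019 is December 23, 2019.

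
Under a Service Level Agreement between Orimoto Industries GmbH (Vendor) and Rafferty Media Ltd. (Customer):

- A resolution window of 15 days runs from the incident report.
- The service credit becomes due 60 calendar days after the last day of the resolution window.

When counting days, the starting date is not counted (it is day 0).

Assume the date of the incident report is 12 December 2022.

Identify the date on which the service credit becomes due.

25 February 2023

The last day of the resolution window: 15 calendar days after 12 December 2022 is 27 December 2022.
Adding 60 calendar days to 27 December 2022 gives 25 February 2023, which is the date on which the service credit becomes due.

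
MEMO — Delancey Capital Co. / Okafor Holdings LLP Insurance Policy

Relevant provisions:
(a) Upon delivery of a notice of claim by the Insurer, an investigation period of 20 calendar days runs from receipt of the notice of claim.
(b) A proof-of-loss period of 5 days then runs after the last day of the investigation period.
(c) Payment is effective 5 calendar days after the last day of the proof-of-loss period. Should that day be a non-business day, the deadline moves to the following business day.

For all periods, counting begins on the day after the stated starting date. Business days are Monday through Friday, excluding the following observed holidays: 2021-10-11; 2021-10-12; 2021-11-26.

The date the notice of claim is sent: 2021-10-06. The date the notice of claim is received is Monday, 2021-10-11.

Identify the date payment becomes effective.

2021-11-10

Adding 20 calendar days to 2021-10-11 gives 2021-10-31, which is the last day of the investigation period.
The last day of the proof-of-loss period: 5 calendar days after 2021-10-31 is 2021-11-05.
Adding 5 calendar days to 2021-11-05 gives 2021-11-10, which is the date payment becomes effective. 2021-11-10 is a Wednesday and is not a listed holiday, so no roll-forward applies.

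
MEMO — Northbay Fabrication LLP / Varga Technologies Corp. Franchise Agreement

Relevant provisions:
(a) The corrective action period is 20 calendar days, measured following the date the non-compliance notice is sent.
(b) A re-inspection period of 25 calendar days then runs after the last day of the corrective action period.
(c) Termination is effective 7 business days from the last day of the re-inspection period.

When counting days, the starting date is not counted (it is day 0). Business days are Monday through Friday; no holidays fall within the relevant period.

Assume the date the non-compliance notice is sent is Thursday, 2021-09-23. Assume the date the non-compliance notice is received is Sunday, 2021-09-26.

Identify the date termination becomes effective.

Adding 20 calendar days to 2021-09-23 gives 2021-10-13, which is the last day of the corrective action period.
Adding 25 calendar days to 2021-10-13 gives 2021-11-07, which is the last day of the re-inspection period.
The date termination becomes effective: 7 business days after Sunday, 2021-11-07, skipping weekends — Nov 8, Nov 9, Nov 10, Nov 11, Nov 12, Nov 15, Nov 16 — lands on Tuesday, 2021-11-16.

2021-11-16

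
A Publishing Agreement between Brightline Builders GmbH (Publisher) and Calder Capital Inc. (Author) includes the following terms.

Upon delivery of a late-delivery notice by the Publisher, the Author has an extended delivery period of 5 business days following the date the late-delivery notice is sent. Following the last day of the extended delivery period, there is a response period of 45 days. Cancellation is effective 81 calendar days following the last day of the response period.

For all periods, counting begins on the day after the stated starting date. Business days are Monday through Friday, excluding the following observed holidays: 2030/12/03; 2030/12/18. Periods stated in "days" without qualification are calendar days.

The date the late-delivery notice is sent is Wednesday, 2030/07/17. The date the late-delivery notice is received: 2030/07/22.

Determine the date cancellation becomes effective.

The last day of the extended delivery period: 5 business days after Wednesday, 2030/07/17, skipping weekends — Jul 18, Jul 19, Jul 22, Jul 23, Jul 24 — lands on Wednesday, 2030/07/24.
The last day of the response period: 2030/07/24 + 45 days = 2030/09/07.
Adding 81 calendar days to 2030/09/07 gives 2030/11/27, which is the date cancellation becomes effective.

2030/11/27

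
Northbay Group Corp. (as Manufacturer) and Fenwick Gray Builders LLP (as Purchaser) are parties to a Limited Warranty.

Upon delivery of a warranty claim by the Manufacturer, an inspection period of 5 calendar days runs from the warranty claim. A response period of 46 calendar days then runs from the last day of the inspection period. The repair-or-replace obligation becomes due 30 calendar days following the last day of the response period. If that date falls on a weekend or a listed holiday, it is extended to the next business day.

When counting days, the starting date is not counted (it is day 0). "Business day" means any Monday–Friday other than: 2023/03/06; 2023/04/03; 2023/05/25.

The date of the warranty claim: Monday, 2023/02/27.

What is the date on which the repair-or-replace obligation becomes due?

2023/05/19

The last day of the inspection period: 2023/02/27 + 5 days = 2023/03/04.
The last day of the response period: 2023/03/04 + 46 days = 2023/04/19.
The date on which the repair-or-replace obligation becomes due: 30 calendar days after 2023/04/19 is 2023/05/19. 2023/05/19 is a Friday and is not a listed holiday, so no roll-forward applies.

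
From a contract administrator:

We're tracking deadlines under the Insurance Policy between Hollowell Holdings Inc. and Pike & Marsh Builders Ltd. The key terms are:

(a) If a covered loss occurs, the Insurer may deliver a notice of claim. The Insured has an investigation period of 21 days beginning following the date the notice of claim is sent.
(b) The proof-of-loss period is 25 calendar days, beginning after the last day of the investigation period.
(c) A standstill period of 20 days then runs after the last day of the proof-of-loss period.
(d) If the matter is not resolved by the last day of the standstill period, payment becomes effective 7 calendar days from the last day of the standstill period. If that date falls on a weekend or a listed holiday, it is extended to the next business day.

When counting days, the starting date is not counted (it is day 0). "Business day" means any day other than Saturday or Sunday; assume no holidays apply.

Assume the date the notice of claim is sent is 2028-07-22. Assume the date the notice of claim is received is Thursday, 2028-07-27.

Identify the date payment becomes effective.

The last day of the investigation period: 21 calendar days after 2028-07-22 is 2028-08-12.
The last day of the proof-of-loss period: 2028-08-12 + 25 days = 2028-09-06.
The last day of the standstill period: 20 calendar days after 2028-09-06 is 2028-09-26.
The date payment becomes effective: 2028-09-26 + 7 days = 2028-10-03. 2028-10-03 is a Tuesday, so no roll-forward applies.

2028-10-03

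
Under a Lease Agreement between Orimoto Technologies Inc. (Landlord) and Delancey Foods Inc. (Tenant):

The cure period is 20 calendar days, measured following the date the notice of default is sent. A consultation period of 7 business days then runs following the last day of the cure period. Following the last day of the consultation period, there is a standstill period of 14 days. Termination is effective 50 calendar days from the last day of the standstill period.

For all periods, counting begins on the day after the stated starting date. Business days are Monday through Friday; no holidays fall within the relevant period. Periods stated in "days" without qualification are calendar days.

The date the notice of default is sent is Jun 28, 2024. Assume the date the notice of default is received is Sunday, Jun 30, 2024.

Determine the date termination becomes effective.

Oct 1, 2024

Adding 20 calendar days to Jun 28, 2024 gives Jul 18, 2024, which is the last day of the cure period.
The last day of the consultation period: counting 7 business days from Thursday, Jul 18, 2024 (Jul 19, Jul 22, Jul 23, Jul 24, Jul 25, Jul 26, Jul 29, skipping weekends) reaches Monday, Jul 29, 2024.
The last day of the standstill period: Jul 29, 2024 + 14 days = Aug 12, 2024.
The date termination becomes effective: Aug 12, 2024 + 50 days = Oct 1, 2024.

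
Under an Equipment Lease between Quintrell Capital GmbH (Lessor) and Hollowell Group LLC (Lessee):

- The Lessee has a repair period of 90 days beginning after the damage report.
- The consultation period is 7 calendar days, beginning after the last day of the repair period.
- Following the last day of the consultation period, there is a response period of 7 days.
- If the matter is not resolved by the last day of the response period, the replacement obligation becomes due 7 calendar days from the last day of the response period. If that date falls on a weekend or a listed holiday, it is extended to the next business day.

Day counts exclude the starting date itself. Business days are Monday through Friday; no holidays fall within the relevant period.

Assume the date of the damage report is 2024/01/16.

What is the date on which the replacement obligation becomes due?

2024/05/06

The last day of the repair period: 90 calendar days after 2024/01/16 is 2024/04/15.
Adding 7 calendar days to 2024/04/15 gives 2024/04/22, which is the last day of the consultation period.
Adding 7 calendar days to 2024/04/22 gives 2024/04/29, which is the last day of the response period.
The date on which the replacement obligation becomes due: 7 calendar days after 2024/04/29 is 2024/05/06. 2024/05/06 is a Monday, so no roll-forward applies.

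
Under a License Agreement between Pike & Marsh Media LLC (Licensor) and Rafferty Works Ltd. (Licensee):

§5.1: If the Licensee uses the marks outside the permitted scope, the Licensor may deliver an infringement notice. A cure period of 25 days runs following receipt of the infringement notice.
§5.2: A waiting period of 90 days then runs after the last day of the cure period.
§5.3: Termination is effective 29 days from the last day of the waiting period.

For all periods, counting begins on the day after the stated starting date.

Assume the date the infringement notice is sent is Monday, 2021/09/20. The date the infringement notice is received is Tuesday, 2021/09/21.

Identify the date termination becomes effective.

2022/02/12

Adding 25 calendar days to 2021/09/21 gives 2021/10/16, which is the last day of the cure period.
The last day of the waiting period: 90 calendar days after 2021/10/16 is 2022/01/14.
The date termination becomes effective: 2022/01/14 + 29 days = 2022/02/12.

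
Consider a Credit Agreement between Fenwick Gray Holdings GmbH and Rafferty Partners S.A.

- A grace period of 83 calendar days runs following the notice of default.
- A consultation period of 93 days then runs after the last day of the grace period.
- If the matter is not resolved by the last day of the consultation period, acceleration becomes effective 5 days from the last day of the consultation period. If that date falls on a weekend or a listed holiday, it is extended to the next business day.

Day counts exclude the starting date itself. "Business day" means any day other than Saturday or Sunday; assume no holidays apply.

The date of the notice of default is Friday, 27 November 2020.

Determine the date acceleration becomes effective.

27 May 2021

The last day of the grace period: 27 November 2020 + 83 days = 18 February 2021.
The last day of the consultation period: 93 calendar days after 18 February 2021 is 22 May 2021.
The date acceleration becomes effective: 5 calendar days after 22 May 2021 is 27 May 2021. 27 May 2021 is a Thursday, so no roll-forward applies.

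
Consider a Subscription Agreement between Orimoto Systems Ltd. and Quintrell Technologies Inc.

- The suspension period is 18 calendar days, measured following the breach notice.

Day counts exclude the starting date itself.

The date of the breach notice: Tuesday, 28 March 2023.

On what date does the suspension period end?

15 April 2023

The last day of the suspension period: 18 calendar days after 28 March 2023 is 15 April 2023.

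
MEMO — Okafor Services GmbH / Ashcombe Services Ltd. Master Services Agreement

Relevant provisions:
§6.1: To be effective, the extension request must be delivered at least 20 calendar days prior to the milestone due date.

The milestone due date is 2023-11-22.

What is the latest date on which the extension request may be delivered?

Counting back 20 calendar days from 2023-11-22 gives 2023-11-02.

2023-11-02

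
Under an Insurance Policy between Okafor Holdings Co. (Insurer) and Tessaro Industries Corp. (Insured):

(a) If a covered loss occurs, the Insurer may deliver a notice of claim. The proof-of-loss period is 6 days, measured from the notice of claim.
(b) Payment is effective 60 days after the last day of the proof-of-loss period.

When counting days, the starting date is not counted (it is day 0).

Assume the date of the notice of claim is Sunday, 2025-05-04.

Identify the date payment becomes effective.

2025-07-09

The last day of the proof-of-loss period: 6 calendar days after 2025-05-04 is 2025-05-10.
The date payment becomes effective: 2025-05-10 + 60 days = 2025-07-09.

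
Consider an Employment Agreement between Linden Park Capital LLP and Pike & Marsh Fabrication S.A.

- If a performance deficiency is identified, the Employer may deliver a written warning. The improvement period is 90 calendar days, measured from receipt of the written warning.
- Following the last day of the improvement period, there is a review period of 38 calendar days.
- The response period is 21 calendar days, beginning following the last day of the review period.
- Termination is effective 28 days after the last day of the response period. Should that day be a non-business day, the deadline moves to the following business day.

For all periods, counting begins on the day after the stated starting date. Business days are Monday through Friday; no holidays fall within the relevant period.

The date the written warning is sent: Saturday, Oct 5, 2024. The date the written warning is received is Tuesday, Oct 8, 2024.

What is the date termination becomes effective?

Apr 3, 2025

Adding 90 calendar days to Oct 8, 2024 gives Jan 6, 2025, which is the last day of the improvement period.
Adding 38 calendar days to Jan 6, 2025 gives Feb 13, 2025, which is the last day of the review period.
Adding 21 calendar days to Feb 13, 2025 gives Mar 6, 2025, which is the last day of the response period.
The date termination becomes effective: Mar 6, 2025 + 28 days = Apr 3, 2025. Apr 3, 2025 is a Thursday, so no roll-forward applies.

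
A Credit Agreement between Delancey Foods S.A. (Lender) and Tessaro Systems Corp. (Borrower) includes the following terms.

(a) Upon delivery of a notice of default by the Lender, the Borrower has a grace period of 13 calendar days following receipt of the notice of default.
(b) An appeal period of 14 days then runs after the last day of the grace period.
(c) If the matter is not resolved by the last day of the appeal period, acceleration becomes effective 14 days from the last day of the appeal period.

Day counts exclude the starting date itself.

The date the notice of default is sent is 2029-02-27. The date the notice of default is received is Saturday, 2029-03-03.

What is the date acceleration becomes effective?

The last day of the grace period: 13 calendar days after 2029-03-03 is 2029-03-16.
Adding 14 calendar days to 2029-03-16 gives 2029-03-30, which is the last day of the appeal period.
Adding 14 calendar days to 2029-03-30 gives 2029-04-13, which is the date acceleration becomes effective.

2029-04-13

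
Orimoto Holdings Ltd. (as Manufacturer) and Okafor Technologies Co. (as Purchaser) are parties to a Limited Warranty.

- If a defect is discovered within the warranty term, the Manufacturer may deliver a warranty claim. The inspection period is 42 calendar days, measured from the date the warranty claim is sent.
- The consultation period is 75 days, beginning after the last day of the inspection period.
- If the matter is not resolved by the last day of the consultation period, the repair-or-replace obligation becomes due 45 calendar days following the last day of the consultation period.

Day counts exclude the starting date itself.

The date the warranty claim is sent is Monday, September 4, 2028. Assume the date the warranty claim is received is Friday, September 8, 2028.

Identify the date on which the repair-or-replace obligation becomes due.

Adding 42 calendar days to September 4, 2028 gives October 16, 2028, which is the last day of the inspection period.
Adding 75 calendar days to October 16, 2028 gives December 30, 2028, which is the last day of the consultation period.
The date on which the repair-or-replace obligation becomes due: December 30, 2028 + 45 days = February 13, 2029.

February 13, 2029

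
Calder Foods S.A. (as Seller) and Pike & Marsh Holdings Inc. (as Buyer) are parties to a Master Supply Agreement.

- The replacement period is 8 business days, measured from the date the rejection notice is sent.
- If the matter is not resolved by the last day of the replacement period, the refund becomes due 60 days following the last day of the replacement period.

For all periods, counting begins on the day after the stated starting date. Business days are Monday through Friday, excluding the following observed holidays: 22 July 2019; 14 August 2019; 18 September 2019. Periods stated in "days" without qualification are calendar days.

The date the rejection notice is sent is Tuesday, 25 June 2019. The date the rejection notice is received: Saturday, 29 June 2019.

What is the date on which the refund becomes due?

3 September 2019

From Tuesday, 25 June 2019, 8 business days (Jun 26, Jun 27, Jun 28, Jul 1, Jul 2, Jul 3, Jul 4, Jul 5, skipping weekends) brings us to Friday, 5 July 2019, which is the last day of the replacement period.
The date on which the refund becomes due: 5 July 2019 + 60 days = 3 September 2019.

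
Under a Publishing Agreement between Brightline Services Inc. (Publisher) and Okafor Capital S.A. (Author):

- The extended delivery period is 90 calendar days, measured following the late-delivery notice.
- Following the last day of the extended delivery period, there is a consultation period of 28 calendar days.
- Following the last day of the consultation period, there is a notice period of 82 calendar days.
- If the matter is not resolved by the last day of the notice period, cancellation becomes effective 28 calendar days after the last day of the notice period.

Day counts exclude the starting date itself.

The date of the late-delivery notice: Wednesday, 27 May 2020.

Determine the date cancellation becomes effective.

The last day of the extended delivery period: 27 May 2020 + 90 days = 25 August 2020.
Adding 28 calendar days to 25 August 2020 gives 22 September 2020, which is the last day of the consultation period.
The last day of the notice period: 22 September 2020 + 82 days = 13 December 2020.
Adding 28 calendar days to 13 December 2020 gives 10 January 2021, which is the date cancellation becomes effective.

10 January 2021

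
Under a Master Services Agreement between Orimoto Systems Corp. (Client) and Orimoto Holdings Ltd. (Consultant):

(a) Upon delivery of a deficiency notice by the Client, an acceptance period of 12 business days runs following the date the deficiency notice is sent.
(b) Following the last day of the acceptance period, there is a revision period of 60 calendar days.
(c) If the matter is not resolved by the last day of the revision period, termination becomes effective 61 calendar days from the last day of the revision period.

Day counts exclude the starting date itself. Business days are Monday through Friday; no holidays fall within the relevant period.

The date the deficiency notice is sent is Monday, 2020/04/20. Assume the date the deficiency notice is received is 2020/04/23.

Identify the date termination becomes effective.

2020/09/04

The last day of the acceptance period: counting 12 business days from Monday, 2020/04/20 (Apr 21, Apr 22, Apr 23, Apr 24, …, May 4, May 5, May 6, skipping weekends) reaches Wednesday, 2020/05/06.
The last day of the revision period: 60 calendar days after 2020/05/06 is 2020/07/05.
The date termination becomes effective: 61 calendar days after 2020/07/05 is 2020/09/04.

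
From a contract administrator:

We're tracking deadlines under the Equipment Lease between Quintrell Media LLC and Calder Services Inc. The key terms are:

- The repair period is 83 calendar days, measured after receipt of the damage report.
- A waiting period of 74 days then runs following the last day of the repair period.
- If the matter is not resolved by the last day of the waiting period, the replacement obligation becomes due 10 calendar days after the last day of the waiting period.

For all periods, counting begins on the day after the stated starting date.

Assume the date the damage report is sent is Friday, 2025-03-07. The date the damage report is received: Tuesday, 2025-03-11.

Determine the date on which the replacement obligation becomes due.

Adding 83 calendar days to 2025-03-11 gives 2025-06-02, which is the last day of the repair period.
The last day of the waiting period: 2025-06-02 + 74 days = 2025-08-15.
The date on which the replacement obligation becomes due: 10 calendar days after 2025-08-15 is 2025-08-25.

2025-08-25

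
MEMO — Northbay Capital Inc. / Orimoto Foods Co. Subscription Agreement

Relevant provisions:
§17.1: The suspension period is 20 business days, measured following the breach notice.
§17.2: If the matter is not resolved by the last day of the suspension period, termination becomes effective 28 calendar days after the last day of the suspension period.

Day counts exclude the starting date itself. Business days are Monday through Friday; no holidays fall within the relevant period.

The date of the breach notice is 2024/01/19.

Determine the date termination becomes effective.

The last day of the suspension period: 20 business days after Friday, 2024/01/19, skipping weekends — Jan 22, Jan 23, Jan 24, Jan 25, …, Feb 14, Feb 15, Feb 16 — lands on Friday, 2024/02/16.
The date termination becomes effective: 28 calendar days after 2024/02/16 is 2024/03/15.

2024/03/15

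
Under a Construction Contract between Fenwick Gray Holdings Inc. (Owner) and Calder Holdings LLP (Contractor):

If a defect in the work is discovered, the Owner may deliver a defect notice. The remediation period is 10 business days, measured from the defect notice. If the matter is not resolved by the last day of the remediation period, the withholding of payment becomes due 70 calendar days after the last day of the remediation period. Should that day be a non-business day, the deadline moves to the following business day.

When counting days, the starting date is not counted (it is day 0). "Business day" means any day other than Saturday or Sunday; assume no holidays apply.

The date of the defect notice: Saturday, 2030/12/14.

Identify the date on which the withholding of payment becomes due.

The last day of the remediation period: counting 10 business days from Saturday, 2030/12/14 (Dec 16, Dec 17, Dec 18, Dec 19, Dec 20, Dec 23, Dec 24, Dec 25, Dec 26, Dec 27, skipping weekends) reaches Friday, 2030/12/27.
The date on which the withholding of payment becomes due: 70 calendar days after 2030/12/27 is 2031/03/07. 2031/03/07 is a Friday, so no roll-forward applies.

2031/03/07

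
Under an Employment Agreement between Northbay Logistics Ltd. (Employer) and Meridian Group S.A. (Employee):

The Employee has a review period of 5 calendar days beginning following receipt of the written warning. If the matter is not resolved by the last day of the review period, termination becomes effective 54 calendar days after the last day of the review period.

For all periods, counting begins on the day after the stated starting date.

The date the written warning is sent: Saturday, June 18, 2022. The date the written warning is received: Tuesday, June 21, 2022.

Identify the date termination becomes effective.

The last day of the review period: June 21, 2022 + 5 days = June 26, 2022.
Adding 54 calendar days to June 26, 2022 gives August 19, 2022, which is the date termination becomes effective.

August 19, 2022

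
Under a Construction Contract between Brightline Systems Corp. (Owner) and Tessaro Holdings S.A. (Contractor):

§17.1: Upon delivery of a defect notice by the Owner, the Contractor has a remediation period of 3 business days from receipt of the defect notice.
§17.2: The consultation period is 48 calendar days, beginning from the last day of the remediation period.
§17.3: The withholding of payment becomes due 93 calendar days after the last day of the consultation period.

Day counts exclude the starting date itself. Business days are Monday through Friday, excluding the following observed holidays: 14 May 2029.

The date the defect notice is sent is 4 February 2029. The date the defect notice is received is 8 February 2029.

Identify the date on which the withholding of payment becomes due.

4 July 2029

The last day of the remediation period: counting 3 business days from Thursday, 8 February 2029 (Feb 9, Feb 12, Feb 13, skipping weekends) reaches Tuesday, 13 February 2029.
Adding 48 calendar days to 13 February 2029 gives 2 April 2029, which is the last day of the consultation period.
The date on which the withholding of payment becomes due: 2 April 2029 + 93 days = 4 July 2029.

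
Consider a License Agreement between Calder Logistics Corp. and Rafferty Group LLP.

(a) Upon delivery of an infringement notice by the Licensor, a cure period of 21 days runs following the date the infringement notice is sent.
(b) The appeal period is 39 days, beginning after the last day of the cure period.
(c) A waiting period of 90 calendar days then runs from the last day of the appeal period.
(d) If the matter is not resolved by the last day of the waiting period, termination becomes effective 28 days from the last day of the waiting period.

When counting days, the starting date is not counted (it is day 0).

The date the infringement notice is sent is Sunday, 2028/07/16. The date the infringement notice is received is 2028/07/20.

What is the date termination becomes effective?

The last day of the cure period: 2028/07/16 + 21 days = 2028/08/06.
The last day of the appeal period: 2028/08/06 + 39 days = 2028/09/14.
The last day of the waiting period: 90 calendar days after 2028/09/14 is 2028/12/13.
Adding 28 calendar days to 2028/12/13 gives 2029/01/10, which is the date termination becomes effective.

2029/01/10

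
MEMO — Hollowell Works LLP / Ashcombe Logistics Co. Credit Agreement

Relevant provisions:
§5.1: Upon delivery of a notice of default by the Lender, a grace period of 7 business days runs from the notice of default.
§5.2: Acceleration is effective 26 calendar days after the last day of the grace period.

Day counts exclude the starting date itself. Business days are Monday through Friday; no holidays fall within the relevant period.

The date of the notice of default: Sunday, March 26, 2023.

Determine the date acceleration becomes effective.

April 30, 2023

The last day of the grace period: counting 7 business days from Sunday, March 26, 2023 (Mar 27, Mar 28, Mar 29, Mar 30, Mar 31, Apr 3, Apr 4, skipping weekends) reaches Tuesday, April 4, 2023.
The date acceleration becomes effective: April 4, 2023 + 26 days = April 30, 2023.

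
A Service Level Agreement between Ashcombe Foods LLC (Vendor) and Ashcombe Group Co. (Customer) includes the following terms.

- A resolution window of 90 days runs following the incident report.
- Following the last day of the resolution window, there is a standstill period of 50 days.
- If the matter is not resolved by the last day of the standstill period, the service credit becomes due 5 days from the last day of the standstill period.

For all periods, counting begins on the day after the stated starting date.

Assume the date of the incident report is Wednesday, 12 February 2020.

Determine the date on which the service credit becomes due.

6 July 2020

The last day of the resolution window: 12 February 2020 + 90 days = 12 May 2020.
The last day of the standstill period: 12 May 2020 + 50 days = 1 July 2020.
The date on which the service credit becomes due: 5 calendar days after 1 July 2020 is 6 July 2020.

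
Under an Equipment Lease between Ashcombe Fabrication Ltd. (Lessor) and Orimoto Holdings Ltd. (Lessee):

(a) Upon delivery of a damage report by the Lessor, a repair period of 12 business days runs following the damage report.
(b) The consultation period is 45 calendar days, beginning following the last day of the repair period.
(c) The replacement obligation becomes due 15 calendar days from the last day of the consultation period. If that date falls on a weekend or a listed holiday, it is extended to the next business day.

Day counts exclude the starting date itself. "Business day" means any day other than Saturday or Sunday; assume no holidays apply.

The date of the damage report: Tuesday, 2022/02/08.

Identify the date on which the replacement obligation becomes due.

2022/04/25

The last day of the repair period: counting 12 business days from Tuesday, 2022/02/08 (Feb 9, Feb 10, Feb 11, Feb 14, …, Feb 22, Feb 23, Feb 24, skipping weekends) reaches Thursday, 2022/02/24.
Adding 45 calendar days to 2022/02/24 gives 2022/04/10, which is the last day of the consultation period.
Adding 15 calendar days to 2022/04/10 gives 2022/04/25, which is the date on which the replacement obligation becomes due. 2022/04/25 is a Monday, so no roll-forward applies.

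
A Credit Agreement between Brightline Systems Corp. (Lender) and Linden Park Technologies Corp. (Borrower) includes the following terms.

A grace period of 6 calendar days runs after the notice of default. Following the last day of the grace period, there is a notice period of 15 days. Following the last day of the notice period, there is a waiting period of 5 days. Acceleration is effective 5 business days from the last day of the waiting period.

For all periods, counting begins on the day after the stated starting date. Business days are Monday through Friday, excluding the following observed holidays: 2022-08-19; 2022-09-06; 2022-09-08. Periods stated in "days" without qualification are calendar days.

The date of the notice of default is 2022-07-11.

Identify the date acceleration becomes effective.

2022-08-12

The last day of the grace period: 2022-07-11 + 6 days = 2022-07-17.
The last day of the notice period: 15 calendar days after 2022-07-17 is 2022-08-01.
The last day of the waiting period: 2022-08-01 + 5 days = 2022-08-06.
The date acceleration becomes effective: counting 5 business days from Saturday, 2022-08-06 (Aug 8, Aug 9, Aug 10, Aug 11, Aug 12, skipping weekends) reaches Friday, 2022-08-12.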